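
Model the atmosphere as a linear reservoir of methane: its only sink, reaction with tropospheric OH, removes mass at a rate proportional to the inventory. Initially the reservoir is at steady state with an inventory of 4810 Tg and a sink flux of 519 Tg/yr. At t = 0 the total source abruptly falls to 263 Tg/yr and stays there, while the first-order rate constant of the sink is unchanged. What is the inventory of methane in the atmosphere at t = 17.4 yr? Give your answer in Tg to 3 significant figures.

τ = M₀/F₀ = 4810/519 = 9.268 yr; rate constant k = 1/τ.
New steady state M_∞ = F₁/k = F₁·τ = 263 × 9.268 = 2437.4 Tg.
M(t) = M_∞ + (M₀ − M_∞)·e^(−t/τ); t/τ = 17.4/9.268 = 1.877, so e^(−t/τ) = 0.1530.
M(t) = 2437.4 + 2373 × 0.1530 = 2800.4 Tg.

2800 Tg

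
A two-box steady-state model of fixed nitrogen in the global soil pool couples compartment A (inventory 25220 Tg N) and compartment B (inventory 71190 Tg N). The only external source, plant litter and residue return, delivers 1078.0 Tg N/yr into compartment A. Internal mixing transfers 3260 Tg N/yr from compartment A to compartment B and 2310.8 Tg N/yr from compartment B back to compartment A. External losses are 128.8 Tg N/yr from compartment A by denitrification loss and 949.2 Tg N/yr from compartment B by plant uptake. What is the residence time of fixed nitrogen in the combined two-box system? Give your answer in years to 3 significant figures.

89.4 yr

Treat the two boxes together as one reservoir: the mixing fluxes between them are internal recycling, so τ = ΣM / Σ(external losses).
M_total = 25220 + 71190 = 96410 Tg N.
ΣF_external_out = 128.8 + 949.2 = 1078.0 Tg N/yr.
τ = M_total / ΣF_ext = 96410 / 1078.0 = 89.43 yr.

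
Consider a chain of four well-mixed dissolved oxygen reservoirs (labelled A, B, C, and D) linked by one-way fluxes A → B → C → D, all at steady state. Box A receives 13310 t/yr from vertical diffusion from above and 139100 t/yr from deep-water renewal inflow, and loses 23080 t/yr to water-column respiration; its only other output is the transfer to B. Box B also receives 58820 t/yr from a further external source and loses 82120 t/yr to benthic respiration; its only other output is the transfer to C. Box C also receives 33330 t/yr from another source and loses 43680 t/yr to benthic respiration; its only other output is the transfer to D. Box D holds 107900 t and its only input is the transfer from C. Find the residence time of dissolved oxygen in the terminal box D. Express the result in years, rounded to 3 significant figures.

Box A: F(A→B) = (13310 + 139100) − 23080 = 129330 t/yr.
Box B: F(B→C) = (129330 + 58820) − 82120 = 106030 t/yr.
Box C: F(C→D) = (106030 + 33330) − 43680 = 95680 t/yr.
Box D throughput = its input = 95680 t/yr; τ = 107900 / 95680 = 1.128 yr.

1.13 yr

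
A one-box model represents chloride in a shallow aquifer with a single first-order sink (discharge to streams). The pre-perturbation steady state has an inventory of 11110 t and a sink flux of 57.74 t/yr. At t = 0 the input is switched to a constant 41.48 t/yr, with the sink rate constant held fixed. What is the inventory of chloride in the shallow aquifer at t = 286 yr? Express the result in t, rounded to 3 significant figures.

8690 t

Residence time τ = M₀/F₀ = 192.4 yr. The eventual steady state is M_∞ = M₀·(F₁/F₀) = 11110 × 41.48/57.74 = 7981.3 t.
The anomaly ΔM(t) = M(t) − M_∞ decays as ΔM₀·e^(−t/τ) with ΔM₀ = 11110 − 7981.3 = 3129 t.
At t = 286 yr, e^(−t/τ) = e^(−1.486) = 0.2262, so ΔM = 707.7 t and M = 7981.3 + 707.7 = 8689.0 t.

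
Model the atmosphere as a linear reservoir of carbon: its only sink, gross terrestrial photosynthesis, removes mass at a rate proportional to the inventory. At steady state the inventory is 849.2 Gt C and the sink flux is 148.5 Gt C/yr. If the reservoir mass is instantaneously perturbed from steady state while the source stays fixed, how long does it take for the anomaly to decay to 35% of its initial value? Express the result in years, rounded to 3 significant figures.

6.00 yr

For a linear reservoir the anomaly decays as exp(−t/τ) with τ = M/F = 849.2/148.5 = 5.719 yr.
exp(−t/τ) = 0.35 ⇒ t = −τ ln(0.35) = 5.719 × 1.050 = 6.003 yr.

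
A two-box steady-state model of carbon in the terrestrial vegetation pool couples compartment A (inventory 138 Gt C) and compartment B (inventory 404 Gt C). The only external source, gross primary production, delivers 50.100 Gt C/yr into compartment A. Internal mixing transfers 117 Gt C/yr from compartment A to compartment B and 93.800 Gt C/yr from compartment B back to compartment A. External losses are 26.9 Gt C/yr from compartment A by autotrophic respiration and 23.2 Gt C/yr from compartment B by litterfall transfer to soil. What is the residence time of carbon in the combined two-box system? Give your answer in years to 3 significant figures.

Treat the two boxes together as one reservoir: the mixing fluxes between them are internal recycling, so τ = ΣM / Σ(external losses).
M_total = 138 + 404 = 542.00 Gt C.
ΣF_external_out = 26.9 + 23.2 = 50.100 Gt C/yr.
τ = M_total / ΣF_ext = 542.00 / 50.100 = 10.82 yr.

10.8 yr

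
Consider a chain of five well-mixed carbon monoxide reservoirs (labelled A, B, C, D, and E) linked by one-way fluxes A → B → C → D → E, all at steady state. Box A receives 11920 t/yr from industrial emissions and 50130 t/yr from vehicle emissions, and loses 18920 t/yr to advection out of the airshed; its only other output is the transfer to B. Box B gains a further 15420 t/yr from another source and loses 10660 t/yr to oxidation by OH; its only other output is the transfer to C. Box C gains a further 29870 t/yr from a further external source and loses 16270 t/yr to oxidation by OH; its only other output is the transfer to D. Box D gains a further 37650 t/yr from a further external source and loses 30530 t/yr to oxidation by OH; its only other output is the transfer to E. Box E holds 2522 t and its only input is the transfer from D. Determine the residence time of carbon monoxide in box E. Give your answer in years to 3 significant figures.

Box A: F(A→B) = (11920 + 50130) − 18920 = 43130 t/yr.
Box B: F(B→C) = (43130 + 15420) − 10660 = 47890 t/yr.
Box C: F(C→D) = (47890 + 29870) − 16270 = 61490 t/yr.
Box D: F(D→E) = (61490 + 37650) − 30530 = 68610 t/yr.
Box E throughput = its input = 68610 t/yr; τ = 2522 / 68610 = 0.03676 yr.

0.0368 yr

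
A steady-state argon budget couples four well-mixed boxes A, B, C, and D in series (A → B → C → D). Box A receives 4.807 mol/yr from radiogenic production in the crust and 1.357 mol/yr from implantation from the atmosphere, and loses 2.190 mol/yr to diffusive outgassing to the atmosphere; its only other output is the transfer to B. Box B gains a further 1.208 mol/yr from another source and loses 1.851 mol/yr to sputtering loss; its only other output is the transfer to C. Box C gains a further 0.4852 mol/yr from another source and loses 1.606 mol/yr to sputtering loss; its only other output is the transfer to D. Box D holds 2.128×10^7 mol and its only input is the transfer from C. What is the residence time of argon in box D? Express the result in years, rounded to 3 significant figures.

Box A: F(A→B) = (4.807 + 1.357) − 2.190 = 3.9740 mol/yr.
Box B: F(B→C) = (3.9740 + 1.208) − 1.851 = 3.3310 mol/yr.
Box C: F(C→D) = (3.3310 + 0.4852) − 1.606 = 2.2102 mol/yr.
Box D throughput = its input = 2.2102 mol/yr; τ = 2.128×10^7 / 2.2102 = 9.628×10^6 yr.

9.63×10^6 yr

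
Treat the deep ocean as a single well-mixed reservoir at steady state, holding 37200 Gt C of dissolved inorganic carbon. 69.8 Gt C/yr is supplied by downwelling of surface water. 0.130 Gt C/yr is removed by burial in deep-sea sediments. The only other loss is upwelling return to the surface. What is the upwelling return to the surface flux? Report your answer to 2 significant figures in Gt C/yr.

70 Gt C/yr

At steady state ΣF_in = ΣF_out.
ΣF_in = 69.800 Gt C/yr.
Upwelling return to the surface flux = ΣF_in − (0.130) = 69.800 − 0.1300 = 69.67 Gt C/yr.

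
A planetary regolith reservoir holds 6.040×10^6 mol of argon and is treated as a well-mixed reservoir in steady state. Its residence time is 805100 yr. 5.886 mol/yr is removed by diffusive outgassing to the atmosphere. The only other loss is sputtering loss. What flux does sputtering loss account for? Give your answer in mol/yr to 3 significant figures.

Total removal F = M/τ = 6.040×10^6 / 805100 = 7.502 mol/yr.
Sputtering loss = F − (5.886) = 7.502 − 5.886 = 1.616 mol/yr.

1.62 mol/yr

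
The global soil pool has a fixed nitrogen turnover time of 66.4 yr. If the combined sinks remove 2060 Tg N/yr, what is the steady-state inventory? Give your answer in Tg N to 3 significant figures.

137000 Tg N

τ = M/F ⇒ M = τ × F = 66.4 × 2060 = 136800 Tg N.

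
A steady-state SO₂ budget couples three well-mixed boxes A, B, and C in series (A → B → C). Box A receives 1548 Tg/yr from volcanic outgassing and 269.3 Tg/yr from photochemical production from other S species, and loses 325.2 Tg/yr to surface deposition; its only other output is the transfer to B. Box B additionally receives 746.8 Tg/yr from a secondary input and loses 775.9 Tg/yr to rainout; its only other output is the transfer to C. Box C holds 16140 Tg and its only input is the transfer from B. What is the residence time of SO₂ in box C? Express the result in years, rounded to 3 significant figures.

11.0 yr

Box A: F(A→B) = (1548 + 269.3) − 325.2 = 1492.1 Tg/yr.
Box B: F(B→C) = (1492.1 + 746.8) − 775.9 = 1463.0 Tg/yr.
Box C throughput = its input = 1463.0 Tg/yr; τ = 16140 / 1463.0 = 11.03 yr.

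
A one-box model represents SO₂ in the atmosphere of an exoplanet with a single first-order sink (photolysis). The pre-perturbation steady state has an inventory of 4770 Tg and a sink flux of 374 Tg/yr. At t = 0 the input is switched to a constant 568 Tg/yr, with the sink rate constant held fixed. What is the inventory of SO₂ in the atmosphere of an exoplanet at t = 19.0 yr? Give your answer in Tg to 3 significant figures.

Residence time τ = M₀/F₀ = 12.75 yr. The eventual steady state is M_∞ = M₀·(F₁/F₀) = 4770 × 568/374 = 7244.3 Tg.
The anomaly ΔM(t) = M(t) − M_∞ decays as ΔM₀·e^(−t/τ) with ΔM₀ = 4770 − 7244.3 = −2474 Tg.
At t = 19.0 yr, e^(−t/τ) = e^(−1.490) = 0.2254, so ΔM = −557.8 Tg and M = 7244.3 − 557.8 = 6686.5 Tg.

6690 Tg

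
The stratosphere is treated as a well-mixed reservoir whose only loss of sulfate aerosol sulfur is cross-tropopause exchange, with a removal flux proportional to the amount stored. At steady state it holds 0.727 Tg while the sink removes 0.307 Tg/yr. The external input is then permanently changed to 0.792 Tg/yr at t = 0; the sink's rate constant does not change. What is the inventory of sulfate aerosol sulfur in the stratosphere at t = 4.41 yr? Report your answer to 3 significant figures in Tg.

1.70 Tg

τ = M₀/F₀ = 0.727/0.307 = 2.368 yr; rate constant k = 1/τ.
New steady state M_∞ = F₁/k = F₁·τ = 0.792 × 2.368 = 1.8755 Tg.
M(t) = M_∞ + (M₀ − M_∞)·e^(−t/τ); t/τ = 4.41/2.368 = 1.862, so e^(−t/τ) = 0.1553.
M(t) = 1.8755 − 1.149 × 0.1553 = 1.6971 Tg.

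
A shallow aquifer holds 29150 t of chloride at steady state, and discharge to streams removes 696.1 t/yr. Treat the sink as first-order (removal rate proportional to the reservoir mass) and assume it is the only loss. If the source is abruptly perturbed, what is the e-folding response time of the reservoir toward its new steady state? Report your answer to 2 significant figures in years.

42 yr

For a linear reservoir the response time equals the residence time τ = M/F.
τ = 29150 / 696.1 = 41.88 yr.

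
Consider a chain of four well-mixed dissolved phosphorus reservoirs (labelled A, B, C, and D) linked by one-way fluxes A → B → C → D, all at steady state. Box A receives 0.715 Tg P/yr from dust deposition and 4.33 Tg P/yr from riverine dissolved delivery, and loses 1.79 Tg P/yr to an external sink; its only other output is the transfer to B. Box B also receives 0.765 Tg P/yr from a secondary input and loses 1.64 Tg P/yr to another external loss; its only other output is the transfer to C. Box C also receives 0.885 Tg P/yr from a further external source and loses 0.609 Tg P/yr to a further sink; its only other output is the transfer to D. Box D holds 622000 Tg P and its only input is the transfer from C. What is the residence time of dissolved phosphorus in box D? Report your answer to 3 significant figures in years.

234000 yr

Box A: F(A→B) = (0.715 + 4.33) − 1.79 = 3.2550 Tg P/yr.
Box B: F(B→C) = (3.2550 + 0.765) − 1.64 = 2.3800 Tg P/yr.
Box C: F(C→D) = (2.3800 + 0.885) − 0.609 = 2.6560 Tg P/yr.
Box D throughput = its input = 2.6560 Tg P/yr; τ = 622000 / 2.6560 = 234200 yr.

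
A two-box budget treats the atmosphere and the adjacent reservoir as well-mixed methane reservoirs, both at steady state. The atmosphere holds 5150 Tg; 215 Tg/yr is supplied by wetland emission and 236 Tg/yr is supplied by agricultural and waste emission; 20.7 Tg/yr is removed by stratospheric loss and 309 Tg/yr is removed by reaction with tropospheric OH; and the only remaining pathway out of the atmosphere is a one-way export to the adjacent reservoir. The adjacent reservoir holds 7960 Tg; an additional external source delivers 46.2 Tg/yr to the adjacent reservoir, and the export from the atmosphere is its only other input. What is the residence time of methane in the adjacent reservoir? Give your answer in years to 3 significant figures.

47.5 yr

Balance the atmosphere: ΣF_in = 215 + 236 = 451.00 Tg/yr.
Export to the adjacent reservoir = ΣF_in − (20.7 + 309) = 121.30 Tg/yr.
Total input to the adjacent reservoir = 121.30 + 46.2 = 167.50 Tg/yr; at steady state this equals its total output.
τ = M / F = 7960 / 167.50 = 47.52 yr.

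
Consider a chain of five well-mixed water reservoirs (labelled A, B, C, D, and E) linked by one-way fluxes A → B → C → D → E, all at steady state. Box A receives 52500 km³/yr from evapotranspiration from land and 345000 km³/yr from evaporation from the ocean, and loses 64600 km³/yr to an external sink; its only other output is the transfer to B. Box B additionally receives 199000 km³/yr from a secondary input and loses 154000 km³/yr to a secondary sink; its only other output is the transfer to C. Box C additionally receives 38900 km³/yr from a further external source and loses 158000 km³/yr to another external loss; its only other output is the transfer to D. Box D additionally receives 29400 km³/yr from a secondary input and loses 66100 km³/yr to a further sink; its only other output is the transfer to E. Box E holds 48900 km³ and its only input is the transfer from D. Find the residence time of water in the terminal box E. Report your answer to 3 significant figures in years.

Box A: F(A→B) = (52500 + 345000) − 64600 = 332900 km³/yr.
Box B: F(B→C) = (332900 + 199000) − 154000 = 377900 km³/yr.
Box C: F(C→D) = (377900 + 38900) − 158000 = 258800 km³/yr.
Box D: F(D→E) = (258800 + 29400) − 66100 = 222100 km³/yr.
Box E throughput = its input = 222100 km³/yr; τ = 48900 / 222100 = 0.2202 yr.

0.220 yr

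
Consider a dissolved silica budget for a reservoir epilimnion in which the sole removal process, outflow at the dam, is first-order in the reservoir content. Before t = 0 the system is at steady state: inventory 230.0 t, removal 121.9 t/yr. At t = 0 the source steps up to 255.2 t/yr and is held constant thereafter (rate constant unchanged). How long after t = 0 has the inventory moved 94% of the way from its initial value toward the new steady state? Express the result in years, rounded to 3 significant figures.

τ = M₀/F₀ = 230.0/121.9 = 1.887 yr.
The remaining gap fraction is e^(−t/τ); 94% covered ⇒ e^(−t/τ) = 0.0600.
t = −τ ln(0.0600) = 1.887 × 2.813 = 5.308 yr.

5.31 yr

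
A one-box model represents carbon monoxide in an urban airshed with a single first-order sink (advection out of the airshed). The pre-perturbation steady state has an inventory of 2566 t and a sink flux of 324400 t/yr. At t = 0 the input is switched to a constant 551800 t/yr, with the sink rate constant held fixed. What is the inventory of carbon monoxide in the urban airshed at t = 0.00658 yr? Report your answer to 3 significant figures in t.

3580 t

Residence time τ = M₀/F₀ = 0.007910 yr. The eventual steady state is M_∞ = M₀·(F₁/F₀) = 2566 × 551800/324400 = 4364.7 t.
The anomaly ΔM(t) = M(t) − M_∞ decays as ΔM₀·e^(−t/τ) with ΔM₀ = 2566 − 4364.7 = −1799 t.
At t = 0.00658 yr, e^(−t/τ) = e^(−0.8319) = 0.4352, so ΔM = −782.9 t and M = 4364.7 − 782.9 = 3581.9 t.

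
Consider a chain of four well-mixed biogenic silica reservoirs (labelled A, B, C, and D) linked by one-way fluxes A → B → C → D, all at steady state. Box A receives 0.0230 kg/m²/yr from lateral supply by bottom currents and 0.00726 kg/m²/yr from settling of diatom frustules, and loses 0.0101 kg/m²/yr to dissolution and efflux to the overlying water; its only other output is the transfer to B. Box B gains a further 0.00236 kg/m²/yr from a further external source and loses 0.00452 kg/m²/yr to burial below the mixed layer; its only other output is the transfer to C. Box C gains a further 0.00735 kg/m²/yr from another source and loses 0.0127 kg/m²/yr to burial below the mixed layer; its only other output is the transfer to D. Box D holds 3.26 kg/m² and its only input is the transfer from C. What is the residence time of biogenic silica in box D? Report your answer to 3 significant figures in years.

Box A: F(A→B) = (0.0230 + 0.00726) − 0.0101 = 0.020160 kg/m²/yr.
Box B: F(B→C) = (0.020160 + 0.00236) − 0.00452 = 0.018000 kg/m²/yr.
Box C: F(C→D) = (0.018000 + 0.00735) − 0.0127 = 0.012650 kg/m²/yr.
Box D throughput = its input = 0.012650 kg/m²/yr; τ = 3.26 / 0.012650 = 257.7 yr.

258 yr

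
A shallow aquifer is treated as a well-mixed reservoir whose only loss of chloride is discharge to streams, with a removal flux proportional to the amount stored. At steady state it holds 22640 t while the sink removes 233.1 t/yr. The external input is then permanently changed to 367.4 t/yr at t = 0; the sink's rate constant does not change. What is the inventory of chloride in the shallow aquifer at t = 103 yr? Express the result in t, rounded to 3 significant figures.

31200 t

The sink rate constant is k = F₀/M₀ = 233.1/22640 = 0.01030 yr⁻¹.
Solving dM/dt = F₁ − kM with M(0) = M₀ gives M(t) = F₁/k + (M₀ − F₁/k)·e^(−kt).
F₁/k = 367.4/0.01030 = 35684 t; kt = 0.01030 × 103 = 1.060, e^(−kt) = 0.3463.
M(103) = 35684 + (22640 − 35684) × 0.3463 = 35684 − 4517 = 31167 t.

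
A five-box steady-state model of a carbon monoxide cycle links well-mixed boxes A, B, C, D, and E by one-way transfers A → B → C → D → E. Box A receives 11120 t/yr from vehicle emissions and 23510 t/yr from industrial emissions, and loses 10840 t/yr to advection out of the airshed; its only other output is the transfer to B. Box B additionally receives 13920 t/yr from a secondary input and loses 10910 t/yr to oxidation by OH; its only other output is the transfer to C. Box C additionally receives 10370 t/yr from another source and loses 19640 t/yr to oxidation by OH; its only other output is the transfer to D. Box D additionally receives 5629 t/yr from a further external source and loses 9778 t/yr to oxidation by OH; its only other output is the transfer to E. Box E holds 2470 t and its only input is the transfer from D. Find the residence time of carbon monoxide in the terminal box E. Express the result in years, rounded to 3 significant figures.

0.185 yr

Box A: F(A→B) = (11120 + 23510) − 10840 = 23790 t/yr.
Box B: F(B→C) = (23790 + 13920) − 10910 = 26800 t/yr.
Box C: F(C→D) = (26800 + 10370) − 19640 = 17530 t/yr.
Box D: F(D→E) = (17530 + 5629) − 9778 = 13381 t/yr.
Box E throughput = its input = 13381 t/yr; τ = 2470 / 13381 = 0.1846 yr.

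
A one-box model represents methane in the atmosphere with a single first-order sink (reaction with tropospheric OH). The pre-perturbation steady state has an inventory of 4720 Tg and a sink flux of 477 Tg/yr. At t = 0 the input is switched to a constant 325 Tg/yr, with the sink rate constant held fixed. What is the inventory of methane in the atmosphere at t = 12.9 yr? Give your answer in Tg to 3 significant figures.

Residence time τ = M₀/F₀ = 9.895 yr. The eventual steady state is M_∞ = M₀·(F₁/F₀) = 4720 × 325/477 = 3215.9 Tg.
The anomaly ΔM(t) = M(t) − M_∞ decays as ΔM₀·e^(−t/τ) with ΔM₀ = 4720 − 3215.9 = 1504 Tg.
At t = 12.9 yr, e^(−t/τ) = e^(−1.304) = 0.2715, so ΔM = 408.4 Tg and M = 3215.9 + 408.4 = 3624.3 Tg.

3620 Tg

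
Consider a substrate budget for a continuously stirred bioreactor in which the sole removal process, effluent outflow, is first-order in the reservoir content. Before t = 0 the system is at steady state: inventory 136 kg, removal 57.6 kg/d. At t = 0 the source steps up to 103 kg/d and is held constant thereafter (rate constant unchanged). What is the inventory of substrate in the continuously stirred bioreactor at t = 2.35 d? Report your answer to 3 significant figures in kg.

The sink rate constant is k = F₀/M₀ = 57.6/136 = 0.4235 d⁻¹.
Solving dM/dt = F₁ − kM with M(0) = M₀ gives M(t) = F₁/k + (M₀ − F₁/k)·e^(−kt).
F₁/k = 103/0.4235 = 243.19 kg; kt = 0.4235 × 2.35 = 0.9953, e^(−kt) = 0.3696.
M(2.35) = 243.19 + (136 − 243.19) × 0.3696 = 243.19 − 39.62 = 203.57 kg.

204 kg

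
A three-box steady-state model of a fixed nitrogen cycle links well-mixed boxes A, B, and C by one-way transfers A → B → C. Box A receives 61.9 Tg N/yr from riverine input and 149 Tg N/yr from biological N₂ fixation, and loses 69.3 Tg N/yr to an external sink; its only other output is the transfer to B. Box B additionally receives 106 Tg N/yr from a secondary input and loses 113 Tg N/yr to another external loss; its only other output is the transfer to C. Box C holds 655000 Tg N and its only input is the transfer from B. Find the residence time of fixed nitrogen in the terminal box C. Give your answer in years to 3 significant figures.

4870 yr

Box A: F(A→B) = (61.9 + 149) − 69.3 = 141.60 Tg N/yr.
Box B: F(B→C) = (141.60 + 106) − 113 = 134.60 Tg N/yr.
Box C throughput = its input = 134.60 Tg N/yr; τ = 655000 / 134.60 = 4866 yr.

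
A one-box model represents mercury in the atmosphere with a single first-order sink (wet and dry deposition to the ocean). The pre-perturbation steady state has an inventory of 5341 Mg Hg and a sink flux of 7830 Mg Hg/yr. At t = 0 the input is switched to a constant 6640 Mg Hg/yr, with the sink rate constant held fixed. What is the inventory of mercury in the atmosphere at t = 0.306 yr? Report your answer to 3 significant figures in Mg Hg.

5050 Mg Hg

Residence time τ = M₀/F₀ = 0.6821 yr. The eventual steady state is M_∞ = M₀·(F₁/F₀) = 5341 × 6640/7830 = 4529.3 Mg Hg.
The anomaly ΔM(t) = M(t) − M_∞ decays as ΔM₀·e^(−t/τ) with ΔM₀ = 5341 − 4529.3 = 811.7 Mg Hg.
At t = 0.306 yr, e^(−t/τ) = e^(−0.4486) = 0.6385, so ΔM = 518.3 Mg Hg and M = 4529.3 + 518.3 = 5047.6 Mg Hg.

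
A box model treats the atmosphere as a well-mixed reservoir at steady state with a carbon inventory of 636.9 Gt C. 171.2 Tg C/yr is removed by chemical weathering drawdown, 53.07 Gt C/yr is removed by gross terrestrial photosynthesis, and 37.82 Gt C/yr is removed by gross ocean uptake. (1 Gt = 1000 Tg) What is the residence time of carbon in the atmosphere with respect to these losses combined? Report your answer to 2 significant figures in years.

7.0 yr

Convert the chemical weathering drawdown flux: 171.2 Tg C/yr = 0.1712 Gt C/yr.
Total removal = 0.1712 + 53.07 + 37.82 = 91.061 Gt C/yr.
τ = M / ΣF_out = 636.9 / 91.061 = 6.994 yr.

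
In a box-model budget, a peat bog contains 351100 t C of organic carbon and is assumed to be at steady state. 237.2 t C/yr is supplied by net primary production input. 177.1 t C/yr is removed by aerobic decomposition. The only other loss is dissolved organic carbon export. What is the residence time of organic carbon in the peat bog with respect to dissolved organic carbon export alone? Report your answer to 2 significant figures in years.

5800 yr

At steady state ΣF_in = ΣF_out.
ΣF_in = 237.20 t C/yr.
Dissolved organic carbon export flux = ΣF_in − (177.1) = 237.20 − 177.1 = 60.10 t C/yr.
τ = M / F = 351100 / 60.10 = 5842 yr.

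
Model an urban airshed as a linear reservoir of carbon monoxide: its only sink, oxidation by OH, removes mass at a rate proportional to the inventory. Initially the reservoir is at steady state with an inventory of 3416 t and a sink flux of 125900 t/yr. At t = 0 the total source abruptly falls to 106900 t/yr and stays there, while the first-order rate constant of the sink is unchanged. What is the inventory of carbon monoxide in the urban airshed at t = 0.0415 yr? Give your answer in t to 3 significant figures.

The sink rate constant is k = F₀/M₀ = 125900/3416 = 36.86 yr⁻¹.
Solving dM/dt = F₁ − kM with M(0) = M₀ gives M(t) = F₁/k + (M₀ − F₁/k)·e^(−kt).
F₁/k = 106900/36.86 = 2900.5 t; kt = 36.86 × 0.0415 = 1.530, e^(−kt) = 0.2166.
M(0.0415) = 2900.5 + (3416 − 2900.5) × 0.2166 = 2900.5 + 111.7 = 3012.2 t.

3010 t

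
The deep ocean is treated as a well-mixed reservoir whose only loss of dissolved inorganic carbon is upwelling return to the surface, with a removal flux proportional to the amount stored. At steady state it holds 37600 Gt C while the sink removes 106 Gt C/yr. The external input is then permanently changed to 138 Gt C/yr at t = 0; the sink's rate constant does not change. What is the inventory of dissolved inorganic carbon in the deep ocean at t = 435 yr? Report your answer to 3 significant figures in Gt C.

45600 Gt C

The sink rate constant is k = F₀/M₀ = 106/37600 = 0.002819 yr⁻¹.
Solving dM/dt = F₁ − kM with M(0) = M₀ gives M(t) = F₁/k + (M₀ − F₁/k)·e^(−kt).
F₁/k = 138/0.002819 = 48951 Gt C; kt = 0.002819 × 435 = 1.226, e^(−kt) = 0.2934.
M(435) = 48951 + (37600 − 48951) × 0.2934 = 48951 − 3330 = 45621 Gt C.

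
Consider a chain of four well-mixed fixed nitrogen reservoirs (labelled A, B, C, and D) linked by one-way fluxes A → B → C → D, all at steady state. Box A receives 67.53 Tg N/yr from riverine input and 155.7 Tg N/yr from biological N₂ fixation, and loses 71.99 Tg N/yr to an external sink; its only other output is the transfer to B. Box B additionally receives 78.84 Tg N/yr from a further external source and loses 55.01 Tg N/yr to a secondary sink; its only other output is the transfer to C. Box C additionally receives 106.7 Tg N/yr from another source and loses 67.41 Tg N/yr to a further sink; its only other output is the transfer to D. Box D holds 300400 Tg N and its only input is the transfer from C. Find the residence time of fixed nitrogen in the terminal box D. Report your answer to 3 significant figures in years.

Box A: F(A→B) = (67.53 + 155.7) − 71.99 = 151.24 Tg N/yr.
Box B: F(B→C) = (151.24 + 78.84) − 55.01 = 175.07 Tg N/yr.
Box C: F(C→D) = (175.07 + 106.7) − 67.41 = 214.36 Tg N/yr.
Box D throughput = its input = 214.36 Tg N/yr; τ = 300400 / 214.36 = 1401 yr.

1400 yr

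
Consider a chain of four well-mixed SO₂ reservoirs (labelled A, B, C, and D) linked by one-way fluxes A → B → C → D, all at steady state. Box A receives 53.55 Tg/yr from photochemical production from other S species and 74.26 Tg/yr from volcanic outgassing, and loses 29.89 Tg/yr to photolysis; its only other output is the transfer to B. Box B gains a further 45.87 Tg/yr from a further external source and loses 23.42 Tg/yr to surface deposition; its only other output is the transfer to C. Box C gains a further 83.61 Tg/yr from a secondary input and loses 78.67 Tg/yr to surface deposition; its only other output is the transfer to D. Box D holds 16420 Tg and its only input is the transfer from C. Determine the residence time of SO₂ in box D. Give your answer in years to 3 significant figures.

Box A: F(A→B) = (53.55 + 74.26) − 29.89 = 97.920 Tg/yr.
Box B: F(B→C) = (97.920 + 45.87) − 23.42 = 120.37 Tg/yr.
Box C: F(C→D) = (120.37 + 83.61) − 78.67 = 125.31 Tg/yr.
Box D throughput = its input = 125.31 Tg/yr; τ = 16420 / 125.31 = 131.0 yr.

131 yr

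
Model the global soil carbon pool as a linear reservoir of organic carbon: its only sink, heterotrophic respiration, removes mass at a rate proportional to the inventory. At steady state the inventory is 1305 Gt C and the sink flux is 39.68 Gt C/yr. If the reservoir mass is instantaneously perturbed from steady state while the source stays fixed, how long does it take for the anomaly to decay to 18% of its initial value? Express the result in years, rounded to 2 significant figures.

For a linear reservoir the anomaly decays as exp(−t/τ) with τ = M/F = 1305/39.68 = 32.89 yr.
exp(−t/τ) = 0.18 ⇒ t = −τ ln(0.18) = 32.89 × 1.715 = 56.40 yr.

56 yr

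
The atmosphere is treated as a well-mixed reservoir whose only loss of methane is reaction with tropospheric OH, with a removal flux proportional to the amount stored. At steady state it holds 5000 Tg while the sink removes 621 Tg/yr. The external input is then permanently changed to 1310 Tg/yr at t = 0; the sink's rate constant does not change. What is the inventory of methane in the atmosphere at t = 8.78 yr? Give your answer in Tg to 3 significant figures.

8680 Tg

The sink rate constant is k = F₀/M₀ = 621/5000 = 0.1242 yr⁻¹.
Solving dM/dt = F₁ − kM with M(0) = M₀ gives M(t) = F₁/k + (M₀ − F₁/k)·e^(−kt).
F₁/k = 1310/0.1242 = 10548 Tg; kt = 0.1242 × 8.78 = 1.090, e^(−kt) = 0.3361.
M(8.78) = 10548 + (5000 − 10548) × 0.3361 = 10548 − 1864 = 8683.2 Tg.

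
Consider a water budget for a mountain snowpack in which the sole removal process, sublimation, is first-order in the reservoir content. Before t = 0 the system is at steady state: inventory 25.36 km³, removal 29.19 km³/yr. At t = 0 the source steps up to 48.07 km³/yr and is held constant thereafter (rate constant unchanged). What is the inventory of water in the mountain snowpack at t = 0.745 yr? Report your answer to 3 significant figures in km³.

34.8 km³

τ = M₀/F₀ = 25.36/29.19 = 0.8688 yr; rate constant k = 1/τ.
New steady state M_∞ = F₁/k = F₁·τ = 48.07 × 0.8688 = 41.763 km³.
M(t) = M_∞ + (M₀ − M_∞)·e^(−t/τ); t/τ = 0.745/0.8688 = 0.8575, so e^(−t/τ) = 0.4242.
M(t) = 41.763 − 16.40 × 0.4242 = 34.804 km³.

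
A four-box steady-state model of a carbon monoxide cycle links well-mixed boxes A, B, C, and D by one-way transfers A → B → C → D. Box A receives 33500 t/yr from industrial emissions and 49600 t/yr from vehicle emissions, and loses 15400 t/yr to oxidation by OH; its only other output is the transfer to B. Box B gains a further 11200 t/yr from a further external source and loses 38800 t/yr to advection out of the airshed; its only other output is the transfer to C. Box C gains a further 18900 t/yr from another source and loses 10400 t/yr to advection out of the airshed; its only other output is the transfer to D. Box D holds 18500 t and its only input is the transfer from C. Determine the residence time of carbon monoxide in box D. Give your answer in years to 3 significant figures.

0.381 yr

Box A: F(A→B) = (33500 + 49600) − 15400 = 67700 t/yr.
Box B: F(B→C) = (67700 + 11200) − 38800 = 40100 t/yr.
Box C: F(C→D) = (40100 + 18900) − 10400 = 48600 t/yr.
Box D throughput = its input = 48600 t/yr; τ = 18500 / 48600 = 0.3807 yr.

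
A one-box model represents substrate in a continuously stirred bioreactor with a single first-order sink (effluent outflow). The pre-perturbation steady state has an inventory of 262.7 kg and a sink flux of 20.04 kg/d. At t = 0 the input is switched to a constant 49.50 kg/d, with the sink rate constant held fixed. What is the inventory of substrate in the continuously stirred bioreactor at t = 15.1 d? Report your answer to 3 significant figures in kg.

The sink rate constant is k = F₀/M₀ = 20.04/262.7 = 0.07628 d⁻¹.
Solving dM/dt = F₁ − kM with M(0) = M₀ gives M(t) = F₁/k + (M₀ − F₁/k)·e^(−kt).
F₁/k = 49.50/0.07628 = 648.88 kg; kt = 0.07628 × 15.1 = 1.152, e^(−kt) = 0.3160.
M(15.1) = 648.88 + (262.7 − 648.88) × 0.3160 = 648.88 − 122.0 = 526.84 kg.

527 kg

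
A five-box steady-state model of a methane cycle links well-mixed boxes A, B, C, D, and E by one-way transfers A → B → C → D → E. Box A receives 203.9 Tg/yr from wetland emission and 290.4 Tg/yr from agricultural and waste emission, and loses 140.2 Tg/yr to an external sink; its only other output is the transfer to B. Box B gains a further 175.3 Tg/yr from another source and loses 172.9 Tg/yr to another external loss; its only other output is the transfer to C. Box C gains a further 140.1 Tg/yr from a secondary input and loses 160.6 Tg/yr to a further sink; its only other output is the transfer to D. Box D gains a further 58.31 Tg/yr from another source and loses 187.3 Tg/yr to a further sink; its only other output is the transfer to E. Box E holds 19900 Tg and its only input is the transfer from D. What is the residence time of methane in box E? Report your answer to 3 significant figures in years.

96.1 yr

Box A: F(A→B) = (203.9 + 290.4) − 140.2 = 354.10 Tg/yr.
Box B: F(B→C) = (354.10 + 175.3) − 172.9 = 356.50 Tg/yr.
Box C: F(C→D) = (356.50 + 140.1) − 160.6 = 336.00 Tg/yr.
Box D: F(D→E) = (336.00 + 58.31) − 187.3 = 207.01 Tg/yr.
Box E throughput = its input = 207.01 Tg/yr; τ = 19900 / 207.01 = 96.13 yr.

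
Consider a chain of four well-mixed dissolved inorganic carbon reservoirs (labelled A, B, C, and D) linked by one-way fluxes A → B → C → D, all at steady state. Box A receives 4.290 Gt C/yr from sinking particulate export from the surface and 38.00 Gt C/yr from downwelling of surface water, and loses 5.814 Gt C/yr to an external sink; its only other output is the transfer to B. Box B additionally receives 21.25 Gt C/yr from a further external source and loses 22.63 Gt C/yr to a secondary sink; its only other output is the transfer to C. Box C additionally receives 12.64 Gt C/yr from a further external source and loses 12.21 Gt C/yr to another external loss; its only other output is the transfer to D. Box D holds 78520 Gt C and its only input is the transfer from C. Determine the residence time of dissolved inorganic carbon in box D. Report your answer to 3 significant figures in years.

Box A: F(A→B) = (4.290 + 38.00) − 5.814 = 36.476 Gt C/yr.
Box B: F(B→C) = (36.476 + 21.25) − 22.63 = 35.096 Gt C/yr.
Box C: F(C→D) = (35.096 + 12.64) − 12.21 = 35.526 Gt C/yr.
Box D throughput = its input = 35.526 Gt C/yr; τ = 78520 / 35.526 = 2210 yr.

2210 yr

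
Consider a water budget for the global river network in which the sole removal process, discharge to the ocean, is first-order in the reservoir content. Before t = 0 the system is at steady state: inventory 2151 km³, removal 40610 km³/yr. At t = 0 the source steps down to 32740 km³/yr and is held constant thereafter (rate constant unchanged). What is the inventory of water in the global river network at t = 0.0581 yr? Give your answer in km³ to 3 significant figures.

τ = M₀/F₀ = 2151/40610 = 0.05297 yr; rate constant k = 1/τ.
New steady state M_∞ = F₁/k = F₁·τ = 32740 × 0.05297 = 1734.1 km³.
M(t) = M_∞ + (M₀ − M_∞)·e^(−t/τ); t/τ = 0.0581/0.05297 = 1.097, so e^(−t/τ) = 0.3339.
M(t) = 1734.1 + 416.9 × 0.3339 = 1873.3 km³.

1870 km³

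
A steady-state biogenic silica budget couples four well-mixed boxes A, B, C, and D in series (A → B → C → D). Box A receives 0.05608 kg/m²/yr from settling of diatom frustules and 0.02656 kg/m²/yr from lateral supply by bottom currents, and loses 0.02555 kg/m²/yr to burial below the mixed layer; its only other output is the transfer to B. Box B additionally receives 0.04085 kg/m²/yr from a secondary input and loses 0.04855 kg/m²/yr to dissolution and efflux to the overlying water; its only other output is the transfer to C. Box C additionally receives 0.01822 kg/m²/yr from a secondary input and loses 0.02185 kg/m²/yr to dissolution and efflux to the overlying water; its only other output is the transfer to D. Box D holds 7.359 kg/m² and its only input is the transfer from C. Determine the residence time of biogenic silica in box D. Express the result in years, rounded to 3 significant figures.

161 yr

Box A: F(A→B) = (0.05608 + 0.02656) − 0.02555 = 0.057090 kg/m²/yr.
Box B: F(B→C) = (0.057090 + 0.04085) − 0.04855 = 0.049390 kg/m²/yr.
Box C: F(C→D) = (0.049390 + 0.01822) − 0.02185 = 0.045760 kg/m²/yr.
Box D throughput = its input = 0.045760 kg/m²/yr; τ = 7.359 / 0.045760 = 160.8 yr.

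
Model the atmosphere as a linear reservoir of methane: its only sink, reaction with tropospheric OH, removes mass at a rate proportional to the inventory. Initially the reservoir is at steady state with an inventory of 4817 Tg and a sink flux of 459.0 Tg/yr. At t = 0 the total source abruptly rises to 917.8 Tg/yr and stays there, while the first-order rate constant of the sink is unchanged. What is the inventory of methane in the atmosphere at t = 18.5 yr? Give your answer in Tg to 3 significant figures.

8810 Tg

τ = M₀/F₀ = 4817/459.0 = 10.49 yr; rate constant k = 1/τ.
New steady state M_∞ = F₁/k = F₁·τ = 917.8 × 10.49 = 9631.9 Tg.
M(t) = M_∞ + (M₀ − M_∞)·e^(−t/τ); t/τ = 18.5/10.49 = 1.763, so e^(−t/τ) = 0.1716.
M(t) = 9631.9 − 4815 × 0.1716 = 8805.9 Tg.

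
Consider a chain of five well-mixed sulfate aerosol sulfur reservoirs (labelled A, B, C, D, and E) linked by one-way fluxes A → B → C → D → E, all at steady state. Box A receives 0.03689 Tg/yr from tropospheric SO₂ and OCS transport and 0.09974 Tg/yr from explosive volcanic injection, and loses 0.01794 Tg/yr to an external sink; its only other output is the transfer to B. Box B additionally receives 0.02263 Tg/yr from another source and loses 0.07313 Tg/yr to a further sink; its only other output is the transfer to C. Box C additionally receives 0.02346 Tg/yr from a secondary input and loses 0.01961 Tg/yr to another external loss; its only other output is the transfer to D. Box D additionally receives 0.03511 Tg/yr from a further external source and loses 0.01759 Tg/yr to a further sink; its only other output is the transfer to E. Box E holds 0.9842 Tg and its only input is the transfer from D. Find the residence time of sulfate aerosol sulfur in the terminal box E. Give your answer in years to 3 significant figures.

Box A: F(A→B) = (0.03689 + 0.09974) − 0.01794 = 0.11869 Tg/yr.
Box B: F(B→C) = (0.11869 + 0.02263) − 0.07313 = 0.068190 Tg/yr.
Box C: F(C→D) = (0.068190 + 0.02346) − 0.01961 = 0.072040 Tg/yr.
Box D: F(D→E) = (0.072040 + 0.03511) − 0.01759 = 0.089560 Tg/yr.
Box E throughput = its input = 0.089560 Tg/yr; τ = 0.9842 / 0.089560 = 10.99 yr.

11.0 yr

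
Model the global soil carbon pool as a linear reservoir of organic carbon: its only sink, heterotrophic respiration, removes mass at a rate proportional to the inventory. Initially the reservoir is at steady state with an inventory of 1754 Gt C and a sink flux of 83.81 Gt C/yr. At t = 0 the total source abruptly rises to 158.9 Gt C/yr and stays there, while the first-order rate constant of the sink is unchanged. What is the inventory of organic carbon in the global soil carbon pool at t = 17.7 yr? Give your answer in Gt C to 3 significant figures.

2650 Gt C

The sink rate constant is k = F₀/M₀ = 83.81/1754 = 0.04778 yr⁻¹.
Solving dM/dt = F₁ − kM with M(0) = M₀ gives M(t) = F₁/k + (M₀ − F₁/k)·e^(−kt).
F₁/k = 158.9/0.04778 = 3325.5 Gt C; kt = 0.04778 × 17.7 = 0.8457, e^(−kt) = 0.4292.
M(17.7) = 3325.5 + (1754 − 3325.5) × 0.4292 = 3325.5 − 674.5 = 2651.0 Gt C.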